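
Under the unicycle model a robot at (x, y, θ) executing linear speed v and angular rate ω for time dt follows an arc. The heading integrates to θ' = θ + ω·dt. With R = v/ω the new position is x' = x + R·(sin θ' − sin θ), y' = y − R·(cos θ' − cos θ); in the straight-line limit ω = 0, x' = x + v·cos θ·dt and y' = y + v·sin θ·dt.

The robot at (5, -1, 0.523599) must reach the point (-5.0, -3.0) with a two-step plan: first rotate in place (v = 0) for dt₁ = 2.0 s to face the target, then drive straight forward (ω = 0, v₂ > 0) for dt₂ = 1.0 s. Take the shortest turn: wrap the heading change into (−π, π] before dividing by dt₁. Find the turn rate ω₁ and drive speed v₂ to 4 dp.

heading to target = atan2(-3−-1, -5−5) = -2.9442
Δθ = wrap(-2.9442 − 0.5236) = 2.8154; ω₁ = Δθ/dt₁ = 1.4077
distance = √((-5−5)² + (-3−-1)²) = 10.1980; v₂ = distance/dt₂ = 10.1980

ω₁ = 1.4077, v₂ = 10.1980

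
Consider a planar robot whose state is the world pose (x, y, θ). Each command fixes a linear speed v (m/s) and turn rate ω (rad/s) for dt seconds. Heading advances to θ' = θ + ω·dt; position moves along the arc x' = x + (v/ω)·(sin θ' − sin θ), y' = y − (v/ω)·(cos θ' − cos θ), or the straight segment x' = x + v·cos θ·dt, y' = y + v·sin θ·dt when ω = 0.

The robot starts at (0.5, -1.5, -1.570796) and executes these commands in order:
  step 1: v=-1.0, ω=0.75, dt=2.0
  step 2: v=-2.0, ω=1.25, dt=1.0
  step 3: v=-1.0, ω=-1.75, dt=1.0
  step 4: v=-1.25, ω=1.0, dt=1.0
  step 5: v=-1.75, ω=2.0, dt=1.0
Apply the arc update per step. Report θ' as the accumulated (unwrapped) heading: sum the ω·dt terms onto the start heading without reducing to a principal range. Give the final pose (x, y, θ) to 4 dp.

(-4.5714, -2.7911, 2.4292)

step 1: θ'=-0.0708 (R=-1.3333) → pose (-0.7390, -0.1700, -0.0708)
step 2: θ'=1.1792 (R=-1.6000) → pose (-2.3311, -1.1553, 1.1792)
step 3: θ'=-0.5708 (R=0.5714) → pose (-3.1680, -1.4181, -0.5708)
step 4: θ'=0.4292 (R=-1.2500) → pose (-4.3636, -1.3333, 0.4292)
step 5: θ'=2.4292 (R=-0.8750) → pose (-4.5714, -2.7911, 2.4292)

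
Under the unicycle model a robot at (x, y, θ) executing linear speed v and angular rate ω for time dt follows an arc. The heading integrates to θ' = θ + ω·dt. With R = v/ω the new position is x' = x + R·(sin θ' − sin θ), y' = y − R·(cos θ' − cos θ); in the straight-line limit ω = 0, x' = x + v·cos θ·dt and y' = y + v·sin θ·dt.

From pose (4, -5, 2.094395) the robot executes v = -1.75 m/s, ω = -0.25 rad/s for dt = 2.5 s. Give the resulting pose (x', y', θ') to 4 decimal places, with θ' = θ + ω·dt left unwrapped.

θ' = 2.0944 + -0.25·2.5 = 1.4694
R = v/ω = -1.75/-0.25 = 7.0000
x' = 4 + 7.0000·(sin 1.4694 − sin 2.0944) = 4.9019
y' = -5 − 7.0000·(cos 1.4694 − cos 2.0944) = -9.2086

(4.9019, -9.2086, 1.4694)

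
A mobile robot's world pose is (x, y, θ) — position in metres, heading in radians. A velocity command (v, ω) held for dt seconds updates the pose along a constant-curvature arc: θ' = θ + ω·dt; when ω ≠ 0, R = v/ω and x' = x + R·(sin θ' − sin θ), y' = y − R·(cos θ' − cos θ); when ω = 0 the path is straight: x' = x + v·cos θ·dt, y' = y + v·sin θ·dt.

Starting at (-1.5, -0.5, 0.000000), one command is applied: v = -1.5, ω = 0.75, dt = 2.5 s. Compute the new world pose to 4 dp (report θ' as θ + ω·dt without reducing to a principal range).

θ' = 0.0000 + 0.75·2.5 = 1.8750
R = v/ω = -1.5/0.75 = -2.0000
x' = -1.5 + -2.0000·(sin 1.8750 − sin 0.0000) = -3.4082
y' = -0.5 − -2.0000·(cos 1.8750 − cos 0.0000) = -3.0991

(-3.4082, -3.0991, 1.8750)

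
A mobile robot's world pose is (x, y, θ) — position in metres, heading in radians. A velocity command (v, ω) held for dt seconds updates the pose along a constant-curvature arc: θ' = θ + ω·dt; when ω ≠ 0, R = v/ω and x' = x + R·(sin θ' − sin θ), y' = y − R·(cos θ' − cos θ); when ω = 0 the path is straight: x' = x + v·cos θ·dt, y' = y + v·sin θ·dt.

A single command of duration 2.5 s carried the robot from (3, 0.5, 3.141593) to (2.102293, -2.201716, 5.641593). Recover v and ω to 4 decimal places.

Δθ = 5.641593 − 3.141593 = 2.500000
ω = Δθ/dt = 2.500000/2.5 = 1.0000
R = −Δy/(cos θ' − cos θ) = 1.5000
v = R·ω = 1.5000·1.0000 = 1.5000

v = 1.5000, ω = 1.0000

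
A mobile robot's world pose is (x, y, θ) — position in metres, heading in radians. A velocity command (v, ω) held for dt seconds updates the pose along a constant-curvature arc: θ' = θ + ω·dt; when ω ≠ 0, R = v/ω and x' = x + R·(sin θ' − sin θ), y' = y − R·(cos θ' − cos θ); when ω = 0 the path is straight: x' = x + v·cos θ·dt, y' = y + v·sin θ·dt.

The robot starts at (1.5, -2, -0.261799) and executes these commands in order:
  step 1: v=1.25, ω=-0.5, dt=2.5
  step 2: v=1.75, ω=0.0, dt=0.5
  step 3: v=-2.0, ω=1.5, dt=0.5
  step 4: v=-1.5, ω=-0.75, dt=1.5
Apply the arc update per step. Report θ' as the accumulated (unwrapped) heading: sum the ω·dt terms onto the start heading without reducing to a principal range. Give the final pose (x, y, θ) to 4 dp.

(2.4690, -2.1860, -1.8868)

step 1: θ'=-1.5118 (R=-2.5000) → pose (3.3486, -4.2674, -1.5118)
step 2: θ'=-1.5118 (straight) → pose (3.4002, -5.1409, -1.5118)
step 3: θ'=-0.7618 (R=-1.3333) → pose (2.9895, -4.2547, -0.7618)
step 4: θ'=-1.8868 (R=2.0000) → pose (2.4690, -2.1860, -1.8868)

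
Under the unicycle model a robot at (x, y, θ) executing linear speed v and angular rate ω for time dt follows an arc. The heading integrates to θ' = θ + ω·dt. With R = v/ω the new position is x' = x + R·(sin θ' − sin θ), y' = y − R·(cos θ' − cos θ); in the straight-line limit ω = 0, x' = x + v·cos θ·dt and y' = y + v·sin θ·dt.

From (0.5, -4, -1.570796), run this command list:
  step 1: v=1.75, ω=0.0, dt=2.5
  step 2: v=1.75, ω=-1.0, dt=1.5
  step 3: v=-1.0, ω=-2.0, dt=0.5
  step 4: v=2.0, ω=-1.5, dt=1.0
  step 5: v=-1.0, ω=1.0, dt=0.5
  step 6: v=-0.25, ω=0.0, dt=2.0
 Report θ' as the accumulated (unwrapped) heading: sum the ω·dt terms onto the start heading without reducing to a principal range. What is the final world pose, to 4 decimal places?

step 1: θ'=-1.5708 (straight) → pose (0.5000, -8.3750, -1.5708)
step 2: θ'=-3.0708 (R=-1.7500) → pose (-1.1262, -10.1206, -3.0708)
step 3: θ'=-4.0708 (R=0.5000) → pose (-0.6903, -10.3201, -4.0708)
step 4: θ'=-5.5708 (R=-1.3333) → pose (-0.4936, -8.5131, -5.5708)
step 5: θ'=-5.0708 (R=-1.0000) → pose (-0.7764, -8.9191, -5.0708)
step 6: θ'=-5.0708 (straight) → pose (-0.9518, -9.3873, -5.0708)

(-0.9518, -9.3873, -5.0708)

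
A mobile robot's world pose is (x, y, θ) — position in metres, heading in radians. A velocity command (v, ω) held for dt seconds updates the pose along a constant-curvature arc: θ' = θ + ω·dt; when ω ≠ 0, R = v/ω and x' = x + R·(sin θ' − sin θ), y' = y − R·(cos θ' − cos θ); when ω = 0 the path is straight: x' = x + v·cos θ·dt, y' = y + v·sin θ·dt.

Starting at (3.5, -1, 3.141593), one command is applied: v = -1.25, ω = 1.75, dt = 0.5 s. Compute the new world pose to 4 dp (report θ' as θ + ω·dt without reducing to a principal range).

θ' = 3.1416 + 1.75·0.5 = 4.0166
R = v/ω = -1.25/1.75 = -0.7143
x' = 3.5 + -0.7143·(sin 4.0166 − sin 3.1416) = 4.0482
y' = -1 − -0.7143·(cos 4.0166 − cos 3.1416) = -0.7436

(4.0482, -0.7436, 4.0166)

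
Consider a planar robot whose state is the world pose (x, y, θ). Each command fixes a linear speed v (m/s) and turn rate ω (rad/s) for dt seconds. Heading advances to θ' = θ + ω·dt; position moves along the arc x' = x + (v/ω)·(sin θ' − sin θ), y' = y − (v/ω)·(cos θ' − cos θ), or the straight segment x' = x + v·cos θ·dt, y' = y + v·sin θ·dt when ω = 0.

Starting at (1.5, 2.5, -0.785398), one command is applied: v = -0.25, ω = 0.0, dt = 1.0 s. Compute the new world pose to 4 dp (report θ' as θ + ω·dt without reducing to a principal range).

θ' = -0.7854 + 0.0·1.0 = -0.7854
ω = 0 → straight: x' = 1.5 + -0.25·cos(-0.7854)·1.0 = 1.3232
y' = 2.5 + -0.25·sin(-0.7854)·1.0 = 2.6768

(1.3232, 2.6768, -0.7854)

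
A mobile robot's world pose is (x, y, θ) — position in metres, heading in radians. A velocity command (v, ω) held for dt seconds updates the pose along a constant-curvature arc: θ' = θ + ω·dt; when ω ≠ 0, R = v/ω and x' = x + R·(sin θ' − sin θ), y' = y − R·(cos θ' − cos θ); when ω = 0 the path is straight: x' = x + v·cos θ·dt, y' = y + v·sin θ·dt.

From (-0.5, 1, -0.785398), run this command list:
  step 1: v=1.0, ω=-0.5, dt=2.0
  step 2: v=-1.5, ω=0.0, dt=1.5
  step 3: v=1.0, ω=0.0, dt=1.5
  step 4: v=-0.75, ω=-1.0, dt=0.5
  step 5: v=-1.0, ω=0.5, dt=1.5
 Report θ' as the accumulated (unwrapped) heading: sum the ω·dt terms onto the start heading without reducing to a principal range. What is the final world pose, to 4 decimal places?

step 1: θ'=-1.7854 (R=-2.0000) → pose (0.0399, -0.8401, -1.7854)
step 2: θ'=-1.7854 (straight) → pose (0.5191, 1.3583, -1.7854)
step 3: θ'=-1.7854 (straight) → pose (0.1996, -0.1073, -1.7854)
step 4: θ'=-2.2854 (R=0.7500) → pose (0.3659, 0.2244, -2.2854)
step 5: θ'=-1.5354 (R=-2.0000) → pose (0.8539, 1.6058, -1.5354)

(0.8539, 1.6058, -1.5354)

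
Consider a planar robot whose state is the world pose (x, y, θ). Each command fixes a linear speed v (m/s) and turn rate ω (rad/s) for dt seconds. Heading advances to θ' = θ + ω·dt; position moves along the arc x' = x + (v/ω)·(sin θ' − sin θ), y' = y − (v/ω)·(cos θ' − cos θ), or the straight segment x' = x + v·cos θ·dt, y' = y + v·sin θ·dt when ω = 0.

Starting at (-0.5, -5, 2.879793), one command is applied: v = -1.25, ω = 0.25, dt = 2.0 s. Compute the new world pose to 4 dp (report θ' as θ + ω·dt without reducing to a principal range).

θ' = 2.8798 + 0.25·2.0 = 3.3798
R = v/ω = -1.25/0.25 = -5.0000
x' = -0.5 + -5.0000·(sin 3.3798 − sin 2.8798) = 1.9739
y' = -5 − -5.0000·(cos 3.3798 − cos 2.8798) = -5.0292

(1.9739, -5.0292, 3.3798)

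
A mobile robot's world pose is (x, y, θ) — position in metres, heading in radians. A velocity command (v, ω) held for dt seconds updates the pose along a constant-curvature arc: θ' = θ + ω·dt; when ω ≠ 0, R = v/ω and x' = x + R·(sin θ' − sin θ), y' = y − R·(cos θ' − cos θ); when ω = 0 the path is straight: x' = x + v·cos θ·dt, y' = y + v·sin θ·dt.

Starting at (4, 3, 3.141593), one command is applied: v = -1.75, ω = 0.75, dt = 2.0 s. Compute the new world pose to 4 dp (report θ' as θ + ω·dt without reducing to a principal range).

(6.3275, 5.1683, 4.6416)

θ' = 3.1416 + 0.75·2.0 = 4.6416
R = v/ω = -1.75/0.75 = -2.3333
x' = 4 + -2.3333·(sin 4.6416 − sin 3.1416) = 6.3275
y' = 3 − -2.3333·(cos 4.6416 − cos 3.1416) = 5.1683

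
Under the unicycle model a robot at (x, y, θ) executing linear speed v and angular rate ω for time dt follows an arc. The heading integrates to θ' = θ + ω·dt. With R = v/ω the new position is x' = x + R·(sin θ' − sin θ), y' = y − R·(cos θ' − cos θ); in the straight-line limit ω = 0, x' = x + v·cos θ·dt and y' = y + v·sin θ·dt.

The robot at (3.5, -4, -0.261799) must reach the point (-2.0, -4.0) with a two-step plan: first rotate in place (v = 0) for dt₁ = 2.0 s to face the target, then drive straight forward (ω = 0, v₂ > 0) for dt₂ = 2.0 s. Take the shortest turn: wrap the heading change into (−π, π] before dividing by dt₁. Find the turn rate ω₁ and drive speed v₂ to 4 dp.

heading to target = atan2(-4−-4, -2−3.5) = 3.1416
Δθ = wrap(3.1416 − -0.2618) = -2.8798; ω₁ = Δθ/dt₁ = -1.4399
distance = √((-2−3.5)² + (-4−-4)²) = 5.5000; v₂ = distance/dt₂ = 2.7500

ω₁ = -1.4399, v₂ = 2.7500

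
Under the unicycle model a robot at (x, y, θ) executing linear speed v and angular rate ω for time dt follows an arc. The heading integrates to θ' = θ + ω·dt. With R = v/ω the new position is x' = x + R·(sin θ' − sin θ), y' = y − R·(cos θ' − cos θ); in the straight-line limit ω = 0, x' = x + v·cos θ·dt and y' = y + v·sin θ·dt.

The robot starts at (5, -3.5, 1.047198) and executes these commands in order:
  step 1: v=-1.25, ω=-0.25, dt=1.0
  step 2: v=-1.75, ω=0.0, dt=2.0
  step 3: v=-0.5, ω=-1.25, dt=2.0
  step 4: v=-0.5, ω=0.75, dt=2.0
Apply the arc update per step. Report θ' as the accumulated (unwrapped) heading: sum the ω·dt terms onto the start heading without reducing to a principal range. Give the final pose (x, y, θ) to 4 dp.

(0.5921, -5.9246, -0.2028)

step 1: θ'=0.7972 (R=5.0000) → pose (4.2469, -4.4936, 0.7972)
step 2: θ'=0.7972 (straight) → pose (1.8014, -6.9975, 0.7972)
step 3: θ'=-1.7028 (R=0.4000) → pose (1.1187, -6.6653, -1.7028)
step 4: θ'=-0.2028 (R=-0.6667) → pose (0.5921, -5.9246, -0.2028)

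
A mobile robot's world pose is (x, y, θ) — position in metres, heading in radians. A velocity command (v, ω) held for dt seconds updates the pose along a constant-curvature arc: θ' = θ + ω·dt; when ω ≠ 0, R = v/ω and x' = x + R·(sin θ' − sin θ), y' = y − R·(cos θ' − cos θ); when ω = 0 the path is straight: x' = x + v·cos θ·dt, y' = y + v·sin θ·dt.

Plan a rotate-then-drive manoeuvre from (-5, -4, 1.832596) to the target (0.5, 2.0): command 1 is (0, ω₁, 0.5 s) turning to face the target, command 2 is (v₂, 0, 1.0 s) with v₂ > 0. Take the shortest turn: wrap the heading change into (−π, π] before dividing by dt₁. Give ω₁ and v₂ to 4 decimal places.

heading to target = atan2(2−-4, 0.5−-5) = 0.8288
Δθ = wrap(0.8288 − 1.8326) = -1.0037; ω₁ = Δθ/dt₁ = -2.0075
distance = √((0.5−-5)² + (2−-4)²) = 8.1394; v₂ = distance/dt₂ = 8.1394

ω₁ = -2.0075, v₂ = 8.1394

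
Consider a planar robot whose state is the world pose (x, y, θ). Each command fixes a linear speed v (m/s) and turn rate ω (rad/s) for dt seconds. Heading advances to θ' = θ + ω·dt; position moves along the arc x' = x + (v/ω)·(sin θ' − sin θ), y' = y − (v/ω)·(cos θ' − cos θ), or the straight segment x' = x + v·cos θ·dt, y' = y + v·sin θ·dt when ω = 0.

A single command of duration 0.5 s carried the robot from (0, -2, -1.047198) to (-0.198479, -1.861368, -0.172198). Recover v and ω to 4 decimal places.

v = -0.5000, ω = 1.7500

Δθ = -0.172198 − -1.047198 = 0.875000
ω = Δθ/dt = 0.875000/0.5 = 1.7500
R = Δx/(sin θ' − sin θ) = -0.2857
v = R·ω = -0.2857·1.7500 = -0.5000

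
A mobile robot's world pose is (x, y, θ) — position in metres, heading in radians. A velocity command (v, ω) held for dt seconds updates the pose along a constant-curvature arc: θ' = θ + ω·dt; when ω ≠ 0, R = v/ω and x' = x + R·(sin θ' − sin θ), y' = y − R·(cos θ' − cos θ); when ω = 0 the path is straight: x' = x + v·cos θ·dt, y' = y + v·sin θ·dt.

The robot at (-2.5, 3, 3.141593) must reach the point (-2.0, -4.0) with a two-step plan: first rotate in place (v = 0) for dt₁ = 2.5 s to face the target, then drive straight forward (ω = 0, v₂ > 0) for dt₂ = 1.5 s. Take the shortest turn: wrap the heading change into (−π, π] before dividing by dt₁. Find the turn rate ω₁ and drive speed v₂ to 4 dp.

ω₁ = 0.6568, v₂ = 4.6786

heading to target = atan2(-4−3, -2−-2.5) = -1.4995
Δθ = wrap(-1.4995 − 3.1416) = 1.6421; ω₁ = Δθ/dt₁ = 0.6568
distance = √((-2−-2.5)² + (-4−3)²) = 7.0178; v₂ = distance/dt₂ = 4.6786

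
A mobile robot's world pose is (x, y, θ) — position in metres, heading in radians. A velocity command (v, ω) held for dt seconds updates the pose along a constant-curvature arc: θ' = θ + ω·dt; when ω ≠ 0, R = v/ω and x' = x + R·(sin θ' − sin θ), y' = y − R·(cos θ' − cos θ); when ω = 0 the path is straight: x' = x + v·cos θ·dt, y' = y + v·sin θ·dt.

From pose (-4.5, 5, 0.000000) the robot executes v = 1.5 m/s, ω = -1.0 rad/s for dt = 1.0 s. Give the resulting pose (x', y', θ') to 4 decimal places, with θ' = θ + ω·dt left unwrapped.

θ' = 0.0000 + -1.0·1.0 = -1.0000
R = v/ω = 1.5/-1.0 = -1.5000
x' = -4.5 + -1.5000·(sin -1.0000 − sin 0.0000) = -3.2378
y' = 5 − -1.5000·(cos -1.0000 − cos 0.0000) = 4.3105

(-3.2378, 4.3105, -1.0000)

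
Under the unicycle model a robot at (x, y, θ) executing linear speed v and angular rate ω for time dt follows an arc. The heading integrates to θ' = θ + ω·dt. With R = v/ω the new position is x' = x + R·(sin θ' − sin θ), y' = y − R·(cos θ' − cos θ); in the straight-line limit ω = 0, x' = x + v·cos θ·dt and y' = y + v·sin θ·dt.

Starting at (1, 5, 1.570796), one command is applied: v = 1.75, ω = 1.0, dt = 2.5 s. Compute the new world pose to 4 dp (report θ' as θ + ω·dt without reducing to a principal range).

(-2.1520, 6.0473, 4.0708)

θ' = 1.5708 + 1.0·2.5 = 4.0708
R = v/ω = 1.75/1.0 = 1.7500
x' = 1 + 1.7500·(sin 4.0708 − sin 1.5708) = -2.1520
y' = 5 − 1.7500·(cos 4.0708 − cos 1.5708) = 6.0473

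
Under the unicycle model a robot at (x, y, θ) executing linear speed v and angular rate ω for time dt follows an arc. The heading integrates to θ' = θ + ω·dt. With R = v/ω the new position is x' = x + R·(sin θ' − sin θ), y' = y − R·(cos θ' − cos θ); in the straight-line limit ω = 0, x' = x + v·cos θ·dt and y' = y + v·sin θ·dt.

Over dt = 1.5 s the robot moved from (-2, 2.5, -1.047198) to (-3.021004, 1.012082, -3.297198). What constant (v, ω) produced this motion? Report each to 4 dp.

v = 1.5000, ω = -1.5000

Δθ = -3.297198 − -1.047198 = -2.250000
ω = Δθ/dt = -2.250000/1.5 = -1.5000
R = −Δy/(cos θ' − cos θ) = -1.0000
v = R·ω = -1.0000·-1.5000 = 1.5000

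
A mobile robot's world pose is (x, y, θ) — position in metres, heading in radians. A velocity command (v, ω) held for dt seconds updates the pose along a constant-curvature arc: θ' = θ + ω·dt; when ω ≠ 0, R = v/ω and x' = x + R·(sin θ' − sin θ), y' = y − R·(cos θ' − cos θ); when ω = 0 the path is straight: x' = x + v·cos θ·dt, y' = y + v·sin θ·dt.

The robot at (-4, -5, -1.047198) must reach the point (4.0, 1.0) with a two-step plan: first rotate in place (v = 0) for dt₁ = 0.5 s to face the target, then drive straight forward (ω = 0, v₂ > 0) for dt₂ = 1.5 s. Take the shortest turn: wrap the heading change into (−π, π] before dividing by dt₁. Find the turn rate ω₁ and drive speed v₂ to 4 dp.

ω₁ = 3.3814, v₂ = 6.6667

heading to target = atan2(1−-5, 4−-4) = 0.6435
Δθ = wrap(0.6435 − -1.0472) = 1.6907; ω₁ = Δθ/dt₁ = 3.3814
distance = √((4−-4)² + (1−-5)²) = 10.0000; v₂ = distance/dt₂ = 6.6667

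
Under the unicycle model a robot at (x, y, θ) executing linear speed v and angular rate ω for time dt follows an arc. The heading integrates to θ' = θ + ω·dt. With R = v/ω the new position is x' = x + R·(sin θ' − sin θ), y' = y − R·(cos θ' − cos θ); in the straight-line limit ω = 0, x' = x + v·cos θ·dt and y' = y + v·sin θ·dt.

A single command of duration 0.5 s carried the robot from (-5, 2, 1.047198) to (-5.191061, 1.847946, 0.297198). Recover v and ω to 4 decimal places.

Δθ = 0.297198 − 1.047198 = -0.750000
ω = Δθ/dt = -0.750000/0.5 = -1.5000
R = Δx/(sin θ' − sin θ) = 0.3333
v = R·ω = 0.3333·-1.5000 = -0.5000

v = -0.5000, ω = -1.5000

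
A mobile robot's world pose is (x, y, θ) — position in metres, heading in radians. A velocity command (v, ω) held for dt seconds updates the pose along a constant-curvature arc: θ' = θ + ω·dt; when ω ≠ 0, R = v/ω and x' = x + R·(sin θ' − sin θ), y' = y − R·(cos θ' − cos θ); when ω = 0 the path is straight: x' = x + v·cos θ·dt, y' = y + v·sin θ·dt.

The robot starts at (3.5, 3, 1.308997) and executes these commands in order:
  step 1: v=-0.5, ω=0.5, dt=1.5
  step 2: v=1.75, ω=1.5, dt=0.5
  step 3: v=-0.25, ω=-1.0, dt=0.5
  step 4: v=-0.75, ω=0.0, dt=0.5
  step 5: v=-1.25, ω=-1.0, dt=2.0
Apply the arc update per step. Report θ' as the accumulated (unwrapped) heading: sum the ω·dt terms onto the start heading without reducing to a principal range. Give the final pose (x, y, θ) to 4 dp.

step 1: θ'=2.0590 (R=-1.0000) → pose (3.5827, 2.2721, 2.0590)
step 2: θ'=2.8090 (R=1.1667) → pose (2.9333, 2.8277, 2.8090)
step 3: θ'=2.3090 (R=0.2500) → pose (3.0366, 2.7596, 2.3090)
step 4: θ'=2.3090 (straight) → pose (3.2889, 2.4822, 2.3090)
step 5: θ'=0.3090 (R=1.2500) → pose (2.7445, 0.4502, 0.3090)

(2.7445, 0.4502, 0.3090)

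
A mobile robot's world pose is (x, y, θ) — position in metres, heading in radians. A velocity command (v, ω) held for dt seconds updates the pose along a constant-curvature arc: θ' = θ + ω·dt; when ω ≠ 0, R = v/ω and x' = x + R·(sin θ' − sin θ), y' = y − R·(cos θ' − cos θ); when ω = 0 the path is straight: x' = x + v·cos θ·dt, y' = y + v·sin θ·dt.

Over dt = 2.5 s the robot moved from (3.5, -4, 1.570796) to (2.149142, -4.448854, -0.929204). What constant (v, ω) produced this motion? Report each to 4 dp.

Δθ = -0.929204 − 1.570796 = -2.500000
ω = Δθ/dt = -2.500000/2.5 = -1.0000
R = Δx/(sin θ' − sin θ) = 0.7500
v = R·ω = 0.7500·-1.0000 = -0.7500

v = -0.7500, ω = -1.0000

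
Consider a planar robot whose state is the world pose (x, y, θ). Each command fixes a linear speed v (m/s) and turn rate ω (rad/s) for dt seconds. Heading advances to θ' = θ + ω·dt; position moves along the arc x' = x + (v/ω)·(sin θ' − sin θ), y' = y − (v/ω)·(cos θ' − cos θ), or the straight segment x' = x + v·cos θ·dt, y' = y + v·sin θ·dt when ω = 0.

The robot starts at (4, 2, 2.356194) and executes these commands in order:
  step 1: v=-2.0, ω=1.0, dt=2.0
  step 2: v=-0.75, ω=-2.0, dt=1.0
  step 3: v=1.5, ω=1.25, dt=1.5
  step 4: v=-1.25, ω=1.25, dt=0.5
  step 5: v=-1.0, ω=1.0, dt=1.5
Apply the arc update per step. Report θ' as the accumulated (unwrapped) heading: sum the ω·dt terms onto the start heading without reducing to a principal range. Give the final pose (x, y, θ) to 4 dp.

step 1: θ'=4.3562 (R=-2.0000) → pose (7.2887, 2.7168, 4.3562)
step 2: θ'=2.3562 (R=0.3750) → pose (7.9053, 2.8512, 2.3562)
step 3: θ'=4.2312 (R=1.2000) → pose (5.9930, 2.5581, 4.2312)
step 4: θ'=4.8562 (R=-1.0000) → pose (6.0963, 3.1642, 4.8562)
step 5: θ'=6.3562 (R=-1.0000) → pose (5.0337, 4.0182, 6.3562)

(5.0337, 4.0182, 6.3562)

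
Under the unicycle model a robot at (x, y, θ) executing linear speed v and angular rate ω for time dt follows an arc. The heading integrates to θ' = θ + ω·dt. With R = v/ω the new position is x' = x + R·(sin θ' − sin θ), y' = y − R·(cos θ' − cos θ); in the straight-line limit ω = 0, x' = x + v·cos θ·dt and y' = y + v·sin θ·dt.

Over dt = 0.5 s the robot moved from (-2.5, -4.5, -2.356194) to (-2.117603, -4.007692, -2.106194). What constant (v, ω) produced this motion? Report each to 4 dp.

v = -1.2500, ω = 0.5000

Δθ = -2.106194 − -2.356194 = 0.250000
ω = Δθ/dt = 0.250000/0.5 = 0.5000
R = −Δy/(cos θ' − cos θ) = -2.5000
v = R·ω = -2.5000·0.5000 = -1.2500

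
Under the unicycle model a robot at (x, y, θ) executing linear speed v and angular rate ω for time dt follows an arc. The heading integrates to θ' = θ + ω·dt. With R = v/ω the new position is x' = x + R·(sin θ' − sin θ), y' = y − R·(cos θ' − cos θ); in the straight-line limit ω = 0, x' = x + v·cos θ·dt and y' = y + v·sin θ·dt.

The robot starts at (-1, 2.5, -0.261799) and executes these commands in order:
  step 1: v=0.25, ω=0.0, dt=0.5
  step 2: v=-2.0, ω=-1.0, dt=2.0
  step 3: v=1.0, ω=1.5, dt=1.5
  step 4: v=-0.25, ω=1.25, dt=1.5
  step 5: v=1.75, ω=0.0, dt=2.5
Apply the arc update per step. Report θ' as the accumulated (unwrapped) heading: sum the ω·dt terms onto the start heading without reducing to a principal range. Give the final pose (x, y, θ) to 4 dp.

step 1: θ'=-0.2618 (straight) → pose (-0.8793, 2.4676, -0.2618)
step 2: θ'=-2.2618 (R=2.0000) → pose (-1.9028, 5.6741, -2.2618)
step 3: θ'=-0.0118 (R=0.6667) → pose (-1.3970, 4.5826, -0.0118)
step 4: θ'=1.8632 (R=-0.2000) → pose (-1.5908, 4.3250, 1.8632)
step 5: θ'=1.8632 (straight) → pose (-2.8520, 8.5143, 1.8632)

(-2.8520, 8.5143, 1.8632)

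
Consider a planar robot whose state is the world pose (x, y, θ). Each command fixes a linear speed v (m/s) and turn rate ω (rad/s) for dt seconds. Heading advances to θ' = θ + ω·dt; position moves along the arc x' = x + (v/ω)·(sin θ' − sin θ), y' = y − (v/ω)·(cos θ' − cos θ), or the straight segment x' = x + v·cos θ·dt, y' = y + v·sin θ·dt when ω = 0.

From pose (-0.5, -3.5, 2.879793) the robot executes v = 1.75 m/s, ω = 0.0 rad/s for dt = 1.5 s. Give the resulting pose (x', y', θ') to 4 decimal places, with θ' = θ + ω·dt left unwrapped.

(-3.0356, -2.8206, 2.8798)

θ' = 2.8798 + 0.0·1.5 = 2.8798
ω = 0 → straight: x' = -0.5 + 1.75·cos(2.8798)·1.5 = -3.0356
y' = -3.5 + 1.75·sin(2.8798)·1.5 = -2.8206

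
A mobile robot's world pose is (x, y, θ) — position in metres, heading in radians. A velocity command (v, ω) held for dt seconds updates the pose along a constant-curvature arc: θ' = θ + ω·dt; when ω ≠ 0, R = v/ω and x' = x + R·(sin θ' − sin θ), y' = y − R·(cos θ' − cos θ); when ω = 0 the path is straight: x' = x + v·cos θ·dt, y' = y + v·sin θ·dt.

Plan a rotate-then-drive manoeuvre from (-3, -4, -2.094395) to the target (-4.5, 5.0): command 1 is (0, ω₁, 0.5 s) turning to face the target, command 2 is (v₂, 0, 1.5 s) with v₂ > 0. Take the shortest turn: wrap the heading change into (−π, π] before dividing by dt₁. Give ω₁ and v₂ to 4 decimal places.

ω₁ = -4.9057, v₂ = 6.0828

heading to target = atan2(5−-4, -4.5−-3) = 1.7359
Δθ = wrap(1.7359 − -2.0944) = -2.4528; ω₁ = Δθ/dt₁ = -4.9057
distance = √((-4.5−-3)² + (5−-4)²) = 9.1241; v₂ = distance/dt₂ = 6.0828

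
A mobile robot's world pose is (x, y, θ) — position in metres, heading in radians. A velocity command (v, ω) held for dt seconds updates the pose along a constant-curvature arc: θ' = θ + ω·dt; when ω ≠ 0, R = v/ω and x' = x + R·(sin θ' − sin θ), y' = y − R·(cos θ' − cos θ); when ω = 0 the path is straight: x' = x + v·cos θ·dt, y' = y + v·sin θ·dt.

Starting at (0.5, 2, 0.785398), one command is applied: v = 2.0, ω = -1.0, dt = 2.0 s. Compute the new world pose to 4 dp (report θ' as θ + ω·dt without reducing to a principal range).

θ' = 0.7854 + -1.0·2.0 = -1.2146
R = v/ω = 2.0/-1.0 = -2.0000
x' = 0.5 + -2.0000·(sin -1.2146 − sin 0.7854) = 3.7887
y' = 2 − -2.0000·(cos -1.2146 − cos 0.7854) = 1.2832

(3.7887, 1.2832, -1.2146)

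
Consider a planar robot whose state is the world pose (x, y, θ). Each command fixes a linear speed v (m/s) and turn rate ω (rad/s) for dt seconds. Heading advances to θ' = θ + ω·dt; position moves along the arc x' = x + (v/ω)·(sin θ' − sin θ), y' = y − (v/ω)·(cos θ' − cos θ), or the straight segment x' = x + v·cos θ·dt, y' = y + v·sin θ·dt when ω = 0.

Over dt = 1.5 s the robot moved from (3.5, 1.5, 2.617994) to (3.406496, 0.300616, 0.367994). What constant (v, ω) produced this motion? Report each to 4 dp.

v = -1.0000, ω = -1.5000

Δθ = 0.367994 − 2.617994 = -2.250000
ω = Δθ/dt = -2.250000/1.5 = -1.5000
R = −Δy/(cos θ' − cos θ) = 0.6667
v = R·ω = 0.6667·-1.5000 = -1.0000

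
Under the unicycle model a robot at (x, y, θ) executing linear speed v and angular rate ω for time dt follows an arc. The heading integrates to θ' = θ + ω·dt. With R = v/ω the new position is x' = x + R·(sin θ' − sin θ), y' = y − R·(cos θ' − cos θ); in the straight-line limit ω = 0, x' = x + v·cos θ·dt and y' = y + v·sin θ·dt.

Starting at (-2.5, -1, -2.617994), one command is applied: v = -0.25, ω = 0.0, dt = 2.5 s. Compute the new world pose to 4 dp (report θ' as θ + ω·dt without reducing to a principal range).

θ' = -2.6180 + 0.0·2.5 = -2.6180
ω = 0 → straight: x' = -2.5 + -0.25·cos(-2.6180)·2.5 = -1.9587
y' = -1 + -0.25·sin(-2.6180)·2.5 = -0.6875

(-1.9587, -0.6875, -2.6180)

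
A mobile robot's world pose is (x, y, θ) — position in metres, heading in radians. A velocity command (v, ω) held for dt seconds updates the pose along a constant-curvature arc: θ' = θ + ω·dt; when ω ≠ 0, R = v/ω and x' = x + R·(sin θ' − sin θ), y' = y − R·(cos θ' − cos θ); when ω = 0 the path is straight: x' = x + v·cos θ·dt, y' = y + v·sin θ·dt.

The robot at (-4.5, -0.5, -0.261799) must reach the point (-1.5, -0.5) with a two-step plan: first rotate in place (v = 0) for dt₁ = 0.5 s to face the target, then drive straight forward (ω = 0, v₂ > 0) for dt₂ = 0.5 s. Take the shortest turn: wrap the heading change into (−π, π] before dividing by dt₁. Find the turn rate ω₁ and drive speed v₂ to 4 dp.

heading to target = atan2(-0.5−-0.5, -1.5−-4.5) = 0.0000
Δθ = wrap(0.0000 − -0.2618) = 0.2618; ω₁ = Δθ/dt₁ = 0.5236
distance = √((-1.5−-4.5)² + (-0.5−-0.5)²) = 3.0000; v₂ = distance/dt₂ = 6.0000

ω₁ = 0.5236, v₂ = 6.0000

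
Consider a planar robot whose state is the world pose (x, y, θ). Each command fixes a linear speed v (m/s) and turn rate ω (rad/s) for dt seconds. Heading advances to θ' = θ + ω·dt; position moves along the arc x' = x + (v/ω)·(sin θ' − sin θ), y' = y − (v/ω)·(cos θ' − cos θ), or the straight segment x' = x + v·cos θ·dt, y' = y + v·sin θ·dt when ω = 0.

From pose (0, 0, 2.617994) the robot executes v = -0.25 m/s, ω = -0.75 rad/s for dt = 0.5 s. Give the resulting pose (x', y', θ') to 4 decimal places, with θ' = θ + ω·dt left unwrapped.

θ' = 2.6180 + -0.75·0.5 = 2.2430
R = v/ω = -0.25/-0.75 = 0.3333
x' = 0 + 0.3333·(sin 2.2430 − sin 2.6180) = 0.0942
y' = 0 − 0.3333·(cos 2.2430 − cos 2.6180) = -0.0811

(0.0942, -0.0811, 2.2430)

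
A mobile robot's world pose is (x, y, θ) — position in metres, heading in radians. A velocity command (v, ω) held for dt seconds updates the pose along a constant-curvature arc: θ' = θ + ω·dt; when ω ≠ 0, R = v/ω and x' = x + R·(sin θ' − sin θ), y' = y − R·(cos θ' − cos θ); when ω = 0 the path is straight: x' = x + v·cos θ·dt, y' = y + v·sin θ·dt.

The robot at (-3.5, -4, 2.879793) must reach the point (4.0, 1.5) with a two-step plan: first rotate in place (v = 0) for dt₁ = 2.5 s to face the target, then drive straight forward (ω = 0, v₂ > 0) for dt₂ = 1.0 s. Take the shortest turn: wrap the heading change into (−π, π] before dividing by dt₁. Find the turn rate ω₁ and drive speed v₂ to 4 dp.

ω₁ = -0.8988, v₂ = 9.3005

heading to target = atan2(1.5−-4, 4−-3.5) = 0.6327
Δθ = wrap(0.6327 − 2.8798) = -2.2470; ω₁ = Δθ/dt₁ = -0.8988
distance = √((4−-3.5)² + (1.5−-4)²) = 9.3005; v₂ = distance/dt₂ = 9.3005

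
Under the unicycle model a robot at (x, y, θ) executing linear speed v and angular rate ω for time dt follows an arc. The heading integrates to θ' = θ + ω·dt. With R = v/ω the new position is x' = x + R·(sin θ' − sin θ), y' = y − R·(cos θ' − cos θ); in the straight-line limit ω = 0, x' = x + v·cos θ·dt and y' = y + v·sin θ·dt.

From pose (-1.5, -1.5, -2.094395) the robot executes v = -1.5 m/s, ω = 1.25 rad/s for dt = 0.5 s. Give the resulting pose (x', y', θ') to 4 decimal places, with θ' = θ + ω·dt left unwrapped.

(-1.3454, -0.7785, -1.4694)

θ' = -2.0944 + 1.25·0.5 = -1.4694
R = v/ω = -1.5/1.25 = -1.2000
x' = -1.5 + -1.2000·(sin -1.4694 − sin -2.0944) = -1.3454
y' = -1.5 − -1.2000·(cos -1.4694 − cos -2.0944) = -0.7785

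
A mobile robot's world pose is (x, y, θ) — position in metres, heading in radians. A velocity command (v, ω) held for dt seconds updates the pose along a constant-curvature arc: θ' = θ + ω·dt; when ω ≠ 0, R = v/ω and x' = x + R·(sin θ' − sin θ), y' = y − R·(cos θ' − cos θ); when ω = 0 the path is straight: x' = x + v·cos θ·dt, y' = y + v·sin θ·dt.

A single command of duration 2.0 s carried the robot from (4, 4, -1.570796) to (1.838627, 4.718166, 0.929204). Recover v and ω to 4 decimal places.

Δθ = 0.929204 − -1.570796 = 2.500000
ω = Δθ/dt = 2.500000/2.0 = 1.2500
R = Δx/(sin θ' − sin θ) = -1.2000
v = R·ω = -1.2000·1.2500 = -1.5000

v = -1.5000, ω = 1.2500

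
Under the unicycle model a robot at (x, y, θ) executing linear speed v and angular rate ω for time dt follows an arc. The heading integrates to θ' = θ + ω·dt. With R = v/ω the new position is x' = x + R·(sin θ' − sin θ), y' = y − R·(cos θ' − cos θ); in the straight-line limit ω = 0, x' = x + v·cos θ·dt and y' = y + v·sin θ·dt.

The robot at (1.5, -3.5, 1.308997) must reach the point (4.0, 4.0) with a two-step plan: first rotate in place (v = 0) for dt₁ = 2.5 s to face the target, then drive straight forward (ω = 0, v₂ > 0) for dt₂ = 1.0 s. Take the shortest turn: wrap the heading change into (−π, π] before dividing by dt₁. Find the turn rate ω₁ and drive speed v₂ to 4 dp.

ω₁ = -0.0240, v₂ = 7.9057

heading to target = atan2(4−-3.5, 4−1.5) = 1.2490
Δθ = wrap(1.2490 − 1.3090) = -0.0600; ω₁ = Δθ/dt₁ = -0.0240
distance = √((4−1.5)² + (4−-3.5)²) = 7.9057; v₂ = distance/dt₂ = 7.9057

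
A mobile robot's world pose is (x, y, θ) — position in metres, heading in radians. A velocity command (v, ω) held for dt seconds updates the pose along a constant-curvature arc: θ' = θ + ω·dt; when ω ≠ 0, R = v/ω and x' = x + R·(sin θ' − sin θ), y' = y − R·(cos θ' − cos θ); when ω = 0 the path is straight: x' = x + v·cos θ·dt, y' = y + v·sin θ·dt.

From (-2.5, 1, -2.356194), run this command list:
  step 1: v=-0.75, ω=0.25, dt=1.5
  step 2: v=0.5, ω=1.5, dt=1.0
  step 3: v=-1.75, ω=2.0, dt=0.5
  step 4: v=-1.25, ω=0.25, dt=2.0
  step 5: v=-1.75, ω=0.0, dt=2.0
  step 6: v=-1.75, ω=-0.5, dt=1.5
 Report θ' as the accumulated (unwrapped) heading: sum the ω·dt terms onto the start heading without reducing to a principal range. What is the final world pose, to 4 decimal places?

(-8.2221, -4.7592, 0.2688)

step 1: θ'=-1.9812 (R=-3.0000) → pose (-1.8704, 1.9244, -1.9812)
step 2: θ'=-0.4812 (R=0.3333) → pose (-1.7191, 1.4959, -0.4812)
step 3: θ'=0.5188 (R=-0.8750) → pose (-2.5579, 1.4801, 0.5188)
step 4: θ'=1.0188 (R=-5.0000) → pose (-4.3361, -0.2400, 1.0188)
step 5: θ'=1.0188 (straight) → pose (-6.1714, -3.2202, 1.0188)
step 6: θ'=0.2688 (R=3.5000) → pose (-8.2221, -4.7592, 0.2688)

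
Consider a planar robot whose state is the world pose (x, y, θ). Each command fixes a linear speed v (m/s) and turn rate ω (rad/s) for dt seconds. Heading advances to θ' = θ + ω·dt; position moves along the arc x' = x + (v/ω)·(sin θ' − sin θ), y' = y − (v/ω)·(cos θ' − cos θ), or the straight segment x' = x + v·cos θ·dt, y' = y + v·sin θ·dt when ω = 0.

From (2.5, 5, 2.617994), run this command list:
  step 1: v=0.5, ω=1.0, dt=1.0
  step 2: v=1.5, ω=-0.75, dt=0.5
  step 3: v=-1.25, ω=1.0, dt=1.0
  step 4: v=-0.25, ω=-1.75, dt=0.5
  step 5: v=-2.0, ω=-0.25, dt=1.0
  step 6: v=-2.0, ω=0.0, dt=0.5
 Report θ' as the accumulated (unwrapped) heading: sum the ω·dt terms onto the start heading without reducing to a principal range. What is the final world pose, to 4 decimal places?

(5.3739, 5.7300, 3.1180)

step 1: θ'=3.6180 (R=0.5000) → pose (2.0207, 5.0113, 3.6180)
step 2: θ'=3.2430 (R=-2.0000) → pose (1.3060, 4.7989, 3.2430)
step 3: θ'=4.2430 (R=-1.2500) → pose (2.2943, 5.4770, 4.2430)
step 4: θ'=3.3680 (R=0.1429) → pose (2.3896, 5.5516, 3.3680)
step 5: θ'=3.1180 (R=8.0000) → pose (4.3742, 5.7536, 3.1180)
step 6: θ'=3.1180 (straight) → pose (5.3739, 5.7300, 3.1180)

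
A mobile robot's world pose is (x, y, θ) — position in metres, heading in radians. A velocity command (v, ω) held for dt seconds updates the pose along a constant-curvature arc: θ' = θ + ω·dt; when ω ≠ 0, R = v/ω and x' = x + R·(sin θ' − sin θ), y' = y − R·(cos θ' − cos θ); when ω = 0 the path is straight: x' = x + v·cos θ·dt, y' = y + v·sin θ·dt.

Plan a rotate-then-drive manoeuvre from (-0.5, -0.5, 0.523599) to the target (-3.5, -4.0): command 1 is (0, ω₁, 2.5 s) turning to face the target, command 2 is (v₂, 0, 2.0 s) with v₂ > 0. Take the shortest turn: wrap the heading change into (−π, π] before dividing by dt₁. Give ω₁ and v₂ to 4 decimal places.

heading to target = atan2(-4−-0.5, -3.5−-0.5) = -2.2794
Δθ = wrap(-2.2794 − 0.5236) = -2.8030; ω₁ = Δθ/dt₁ = -1.1212
distance = √((-3.5−-0.5)² + (-4−-0.5)²) = 4.6098; v₂ = distance/dt₂ = 2.3049

ω₁ = -1.1212, v₂ = 2.3049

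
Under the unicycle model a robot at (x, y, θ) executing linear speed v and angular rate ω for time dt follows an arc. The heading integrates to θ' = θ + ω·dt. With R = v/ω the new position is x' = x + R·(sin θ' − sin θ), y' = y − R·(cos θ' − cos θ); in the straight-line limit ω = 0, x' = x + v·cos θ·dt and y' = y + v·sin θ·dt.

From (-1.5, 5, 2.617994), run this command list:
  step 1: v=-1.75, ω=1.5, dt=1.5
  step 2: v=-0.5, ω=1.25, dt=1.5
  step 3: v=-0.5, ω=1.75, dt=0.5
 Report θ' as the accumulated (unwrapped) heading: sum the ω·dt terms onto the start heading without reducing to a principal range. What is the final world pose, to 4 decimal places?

(-0.4878, 6.2984, 7.6180)

step 1: θ'=4.8680 (R=-1.1667) → pose (0.2359, 6.1912, 4.8680)
step 2: θ'=6.7430 (R=-0.4000) → pose (-0.3368, 6.4876, 6.7430)
step 3: θ'=7.6180 (R=-0.2857) → pose (-0.4878, 6.2984, 7.6180)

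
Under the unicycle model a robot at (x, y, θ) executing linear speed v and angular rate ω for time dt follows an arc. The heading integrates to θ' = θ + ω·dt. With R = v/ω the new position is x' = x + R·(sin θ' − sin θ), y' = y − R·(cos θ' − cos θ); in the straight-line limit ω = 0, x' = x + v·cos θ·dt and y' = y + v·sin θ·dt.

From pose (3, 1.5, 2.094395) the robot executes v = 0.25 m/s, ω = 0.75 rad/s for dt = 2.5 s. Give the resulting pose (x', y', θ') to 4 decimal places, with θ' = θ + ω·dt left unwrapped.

θ' = 2.0944 + 0.75·2.5 = 3.9694
R = v/ω = 0.25/0.75 = 0.3333
x' = 3 + 0.3333·(sin 3.9694 − sin 2.0944) = 2.4658
y' = 1.5 − 0.3333·(cos 3.9694 − cos 2.0944) = 1.5588

(2.4658, 1.5588, 3.9694)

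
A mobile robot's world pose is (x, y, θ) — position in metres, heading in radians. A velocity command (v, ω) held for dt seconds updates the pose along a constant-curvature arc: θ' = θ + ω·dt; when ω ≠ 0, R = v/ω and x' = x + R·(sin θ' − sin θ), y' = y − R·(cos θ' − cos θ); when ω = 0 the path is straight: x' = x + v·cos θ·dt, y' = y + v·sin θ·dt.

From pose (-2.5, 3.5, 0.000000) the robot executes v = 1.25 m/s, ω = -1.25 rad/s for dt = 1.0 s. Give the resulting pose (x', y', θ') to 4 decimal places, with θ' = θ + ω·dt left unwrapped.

(-1.5510, 2.8153, -1.2500)

θ' = 0.0000 + -1.25·1.0 = -1.2500
R = v/ω = 1.25/-1.25 = -1.0000
x' = -2.5 + -1.0000·(sin -1.2500 − sin 0.0000) = -1.5510
y' = 3.5 − -1.0000·(cos -1.2500 − cos 0.0000) = 2.8153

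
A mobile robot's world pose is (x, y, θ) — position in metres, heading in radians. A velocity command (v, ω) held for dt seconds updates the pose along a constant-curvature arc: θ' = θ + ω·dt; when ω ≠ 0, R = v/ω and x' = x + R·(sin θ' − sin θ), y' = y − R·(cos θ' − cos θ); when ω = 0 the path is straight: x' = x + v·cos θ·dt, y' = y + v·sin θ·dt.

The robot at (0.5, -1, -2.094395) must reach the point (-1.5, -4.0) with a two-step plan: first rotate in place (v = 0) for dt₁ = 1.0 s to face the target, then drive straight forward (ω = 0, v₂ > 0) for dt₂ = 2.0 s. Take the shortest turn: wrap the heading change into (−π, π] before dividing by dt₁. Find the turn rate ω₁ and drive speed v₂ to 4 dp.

heading to target = atan2(-4−-1, -1.5−0.5) = -2.1588
Δθ = wrap(-2.1588 − -2.0944) = -0.0644; ω₁ = Δθ/dt₁ = -0.0644
distance = √((-1.5−0.5)² + (-4−-1)²) = 3.6056; v₂ = distance/dt₂ = 1.8028

ω₁ = -0.0644, v₂ = 1.8028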